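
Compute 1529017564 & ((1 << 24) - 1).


1529017564 & 16777215 = 2290908

2290908


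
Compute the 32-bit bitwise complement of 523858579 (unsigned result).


~0b11111001110010111001010010011 = 0b11100000110001101000110101101100 = 3771108716 (32-bit unsigned)

3771108716


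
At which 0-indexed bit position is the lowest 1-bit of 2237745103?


0b10000101011000010100011111001111. Lowest set bit at position 0

0


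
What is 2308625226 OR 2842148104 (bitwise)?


0b10001001100110101101001101001010 | 0b10101001011001111011110100001000 = 0b10101001111111111111111101001010 = 2852126538

2852126538


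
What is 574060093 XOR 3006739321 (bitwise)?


0b100010001101110111011000111101 ^ 0b10110011001101110011001101111001 = 0b10010001000000000100010101000100 = 2432714052

2432714052


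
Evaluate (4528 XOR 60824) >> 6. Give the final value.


Step 1: 4528 ^ 60824 = 64552
Step 2: 64552 >> 6 = 1008

1008


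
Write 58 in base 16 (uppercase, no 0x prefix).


58 = 3A hex

3A


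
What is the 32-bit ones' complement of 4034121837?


4034121837 ^ 4294967295 = 260845458

260845458


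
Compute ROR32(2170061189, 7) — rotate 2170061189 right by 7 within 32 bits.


Rotate 0b10000001010110001000000110000101 right by 7 (32-bit) = 0b1011000000101011000100000011 = 184725763

184725763


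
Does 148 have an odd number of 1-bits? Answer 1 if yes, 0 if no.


0b10010100 has 3 ones => parity 1

1


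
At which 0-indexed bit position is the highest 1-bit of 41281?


0b1010000101000001. Highest set bit at position 15

15


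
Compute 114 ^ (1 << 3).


114 ^ (1 << 3) = 114 ^ 8 = 122

122


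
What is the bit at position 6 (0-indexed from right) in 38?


0b100110, position 6 = 0

0


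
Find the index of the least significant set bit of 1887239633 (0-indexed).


0b1110000011111001111110111010001. Lowest set bit at position 0

0


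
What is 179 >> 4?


0b10110011 >> 4 = 0b1011 = 11

11


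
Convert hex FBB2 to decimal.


FBB2 hex = 64434 decimal

64434


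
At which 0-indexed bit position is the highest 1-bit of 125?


0b1111101. Highest set bit at position 6

6


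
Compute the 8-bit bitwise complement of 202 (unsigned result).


~0b11001010 = 0b110101 = 53 (8-bit unsigned)

53


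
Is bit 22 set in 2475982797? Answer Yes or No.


0b10010011100101000111111111001101, bit 22 = 0. No

No


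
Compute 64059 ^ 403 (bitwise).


0b1111101000111011 ^ 0b110010011 = 0b1111101110101000 = 64424

64424


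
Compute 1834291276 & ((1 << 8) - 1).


1834291276 & 255 = 76

76


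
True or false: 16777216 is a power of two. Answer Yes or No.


0b1000000000000000000000000. Only one bit set => Yes

Yes


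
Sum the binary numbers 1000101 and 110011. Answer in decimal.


1000101 + 110011 = 1111000 = 120

120


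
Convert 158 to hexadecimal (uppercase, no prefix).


158 = 9E hex

9E


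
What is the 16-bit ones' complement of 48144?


48144 ^ 65535 = 17391

17391


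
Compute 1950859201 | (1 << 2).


1950859201 | (1 << 2) = 1950859201 | 4 = 1950859205

1950859205


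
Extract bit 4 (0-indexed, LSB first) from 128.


0b10000000, position 4 = 0

0


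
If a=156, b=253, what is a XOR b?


156 ^ 253 = 97

97


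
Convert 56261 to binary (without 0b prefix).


56261 = 1101101111000101 in binary

1101101111000101


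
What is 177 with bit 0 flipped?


177 ^ (1 << 0) = 177 ^ 1 = 176

176


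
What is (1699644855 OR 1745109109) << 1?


Step 1: 1699644855 | 1745109109 = 1833879031
Step 2: 1833879031 << 1 = 3667758062

3667758062


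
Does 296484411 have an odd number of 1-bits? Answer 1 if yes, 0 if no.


0b10001101010111111111000111011 has 19 ones => parity 1

1


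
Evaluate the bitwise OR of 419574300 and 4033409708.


0b11001000000100011001000011100 | 0b11110000011010001111001010101100 = 0b11111001011010101111001010111100 = 4184535740

4184535740


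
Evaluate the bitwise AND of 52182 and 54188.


0b1100101111010110 & 0b1101001110101100 = 0b1100001110000100 = 50052

50052


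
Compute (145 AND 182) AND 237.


Step 1: 145 & 182 = 144
Step 2: 144 & 237 = 128

128


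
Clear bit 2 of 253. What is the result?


253 & ~(1 << 2) = 249

249


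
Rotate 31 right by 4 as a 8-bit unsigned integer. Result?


Rotate 0b11111 right by 4 (8-bit) = 0b11110001 = 241

241


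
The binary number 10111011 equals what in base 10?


10111011 in decimal = 187

187


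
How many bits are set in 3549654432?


0b11010011100100110110110110100000 has 16 set bits

16


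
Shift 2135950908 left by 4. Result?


0b1111111010100000000011000111100 << 4 = 0b11111110101000000000110001111000000 = 34175214528

34175214528


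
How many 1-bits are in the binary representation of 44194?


0b1010110010100010 has 7 set bits

7


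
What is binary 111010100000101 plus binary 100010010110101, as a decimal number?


111010100000101 + 100010010110101 = 1011100110111010 = 47546

47546


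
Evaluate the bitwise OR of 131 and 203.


0b10000011 | 0b11001011 = 0b11001011 = 203

203


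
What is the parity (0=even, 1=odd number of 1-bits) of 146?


0b10010010 has 3 ones => parity 1

1


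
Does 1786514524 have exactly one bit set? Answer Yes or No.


0b1101010011111000000110001011100. Multiple bits set => No

No


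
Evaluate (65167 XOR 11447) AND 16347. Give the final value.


Step 1: 65167 ^ 11447 = 53816
Step 2: 53816 & 16347 = 4632

4632


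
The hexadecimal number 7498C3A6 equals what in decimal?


7498C3A6 hex = 1956168614 decimal

1956168614


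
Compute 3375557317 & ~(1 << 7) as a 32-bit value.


3375557317 & ~(1 << 7) = 3375557189

3375557189


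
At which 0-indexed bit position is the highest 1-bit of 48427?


0b1011110100101011. Highest set bit at position 15

15


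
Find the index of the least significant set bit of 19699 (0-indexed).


0b100110011110011. Lowest set bit at position 0

0


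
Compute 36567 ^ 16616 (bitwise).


0b1000111011010111 ^ 0b100000011101000 = 0b1100111000111111 = 52799

52799


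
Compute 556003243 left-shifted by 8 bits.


0b100001001000111110111110101011 << 8 = 0b10000100100011111011111010101100000000 = 142336830208

142336830208


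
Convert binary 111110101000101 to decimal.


111110101000101 in decimal = 32069

32069


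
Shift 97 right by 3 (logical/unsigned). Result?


0b1100001 >> 3 = 0b1100 = 12

12


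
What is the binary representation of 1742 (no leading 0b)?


1742 = 11011001110 in binary

11011001110


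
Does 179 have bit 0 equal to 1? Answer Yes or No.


0b10110011, bit 0 = 1. Yes

Yes


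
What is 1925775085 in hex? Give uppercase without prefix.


1925775085 = 72C8FEED hex

72C8FEED


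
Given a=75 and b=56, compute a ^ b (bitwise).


75 ^ 56 = 115

115


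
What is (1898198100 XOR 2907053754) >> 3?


Step 1: 1898198100 ^ 2907053754 = 3697421038
Step 2: 3697421038 >> 3 = 462177629

462177629


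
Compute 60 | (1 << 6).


60 | (1 << 6) = 60 | 64 = 124

124


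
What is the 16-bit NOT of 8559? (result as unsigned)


~0b10000101101111 = 0b1101111010010000 = 56976 (16-bit unsigned)

56976


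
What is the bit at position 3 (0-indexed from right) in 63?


0b111111, position 3 = 1

1


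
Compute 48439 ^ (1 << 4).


48439 ^ (1 << 4) = 48439 ^ 16 = 48423

48423


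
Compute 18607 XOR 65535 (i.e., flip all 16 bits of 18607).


18607 ^ 65535 = 46928

46928


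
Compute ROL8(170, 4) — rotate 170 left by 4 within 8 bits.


Rotate 0b10101010 left by 4 (8-bit) = 0b10101010 = 170

170


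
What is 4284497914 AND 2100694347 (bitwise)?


0b11111111011000000011111111111010 & 0b1111101001101100000110101001011 = 0b1111101001000000000110101001010 = 2099252554

2099252554


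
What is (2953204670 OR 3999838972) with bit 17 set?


Step 1: 2953204670 | 3999838972 = 4268684286
Step 2: 4268684286 | (1 << 17) = 4268684286 | 131072 = 4268684286

4268684286


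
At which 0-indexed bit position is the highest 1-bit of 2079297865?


0b1111011111011111001000101001001. Highest set bit at position 30

30


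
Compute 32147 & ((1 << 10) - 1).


32147 & 1023 = 403

403


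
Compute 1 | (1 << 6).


1 | (1 << 6) = 1 | 64 = 65

65


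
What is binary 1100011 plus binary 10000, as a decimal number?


1100011 + 10000 = 1110011 = 115

115


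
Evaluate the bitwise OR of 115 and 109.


0b1110011 | 0b1101101 = 0b1111111 = 127

127


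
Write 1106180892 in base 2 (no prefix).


1106180892 = 1000001111011101111101100011100 in binary

1000001111011101111101100011100


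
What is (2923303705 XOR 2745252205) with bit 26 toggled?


Step 1: 2923303705 ^ 2745252205 = 228534900
Step 2: 228534900 ^ (1 << 26) = 228534900 ^ 67108864 = 161426036

161426036


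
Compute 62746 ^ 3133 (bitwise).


0b1111010100011010 ^ 0b110000111101 = 0b1111100100100111 = 63783

63783


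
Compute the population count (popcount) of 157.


0b10011101 has 5 set bits

5


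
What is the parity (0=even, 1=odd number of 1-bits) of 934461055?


0b110111101100101011111001111111 has 22 ones => parity 0

0


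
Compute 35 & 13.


0b100011 & 0b1101 = 0b1 = 1

1


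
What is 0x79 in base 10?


79 hex = 121 decimal

121


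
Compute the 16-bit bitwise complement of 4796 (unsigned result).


~0b1001010111100 = 0b1110110101000011 = 60739 (16-bit unsigned)

60739


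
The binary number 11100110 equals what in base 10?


11100110 in decimal = 230

230


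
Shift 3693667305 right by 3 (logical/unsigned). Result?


0b11011100001010001110001111101001 >> 3 = 0b11011100001010001110001111101 = 461708413

461708413


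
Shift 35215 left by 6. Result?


0b1000100110001111 << 6 = 0b1000100110001111000000 = 2253760

2253760


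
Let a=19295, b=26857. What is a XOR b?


19295 ^ 26857 = 9142

9142


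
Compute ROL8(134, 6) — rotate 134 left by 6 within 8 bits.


Rotate 0b10000110 left by 6 (8-bit) = 0b10100001 = 161

161


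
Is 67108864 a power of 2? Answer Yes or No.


0b100000000000000000000000000. Only one bit set => Yes

Yes


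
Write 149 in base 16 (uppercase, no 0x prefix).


149 = 95 hex

95


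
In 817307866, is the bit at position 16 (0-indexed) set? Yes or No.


0b110000101101110010000011011010, bit 16 = 1. Yes

Yes


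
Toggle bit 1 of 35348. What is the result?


35348 ^ (1 << 1) = 35348 ^ 2 = 35350

35350


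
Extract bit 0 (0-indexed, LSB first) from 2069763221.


0b1111011010111100001010010010101, position 0 = 1

1


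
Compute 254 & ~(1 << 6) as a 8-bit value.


254 & ~(1 << 6) = 190

190


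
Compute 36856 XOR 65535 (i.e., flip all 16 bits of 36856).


36856 ^ 65535 = 28679

28679


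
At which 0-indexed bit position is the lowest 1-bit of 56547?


0b1101110011100011. Lowest set bit at position 0

0


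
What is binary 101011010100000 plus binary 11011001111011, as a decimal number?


101011010100000 + 11011001111011 = 1000110100011011 = 36123

36123


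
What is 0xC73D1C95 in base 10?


C73D1C95 hex = 3342670997 decimal

3342670997


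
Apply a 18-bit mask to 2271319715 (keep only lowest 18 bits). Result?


2271319715 & 262143 = 104099

104099


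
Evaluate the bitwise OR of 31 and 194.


0b11111 | 0b11000010 = 0b11011111 = 223

223


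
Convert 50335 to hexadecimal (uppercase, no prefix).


50335 = C49F hex

C49F


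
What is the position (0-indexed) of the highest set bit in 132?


0b10000100. Highest set bit at position 7

7


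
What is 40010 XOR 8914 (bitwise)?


0b1001110001001010 ^ 0b10001011010010 = 0b1011111010011000 = 48792

48792


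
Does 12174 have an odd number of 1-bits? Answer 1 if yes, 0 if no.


0b10111110001110 has 9 ones => parity 1

1


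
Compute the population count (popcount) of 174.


0b10101110 has 5 set bits

5


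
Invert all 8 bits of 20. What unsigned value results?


20 ^ 255 = 235

235


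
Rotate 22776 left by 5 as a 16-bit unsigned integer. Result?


Rotate 0b101100011111000 left by 5 (16-bit) = 0b1111100001011 = 7947

7947


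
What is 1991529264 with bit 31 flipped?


1991529264 ^ (1 << 31) = 1991529264 ^ 2147483648 = 4139012912

4139012912


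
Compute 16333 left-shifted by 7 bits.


0b11111111001101 << 7 = 0b111111110011010000000 = 2090624

2090624


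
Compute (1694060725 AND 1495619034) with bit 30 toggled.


Step 1: 1694060725 & 1495619034 = 1075925136
Step 2: 1075925136 ^ (1 << 30) = 1075925136 ^ 1073741824 = 2183312

2183312


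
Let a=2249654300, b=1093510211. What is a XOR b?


2249654300 ^ 1093510211 = 3342509151

3342509151


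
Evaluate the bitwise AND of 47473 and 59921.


0b1011100101110001 & 0b1110101000010001 = 0b1010100000010001 = 43025

43025


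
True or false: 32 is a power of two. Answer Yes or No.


0b100000. Only one bit set => Yes

Yes


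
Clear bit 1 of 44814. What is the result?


44814 & ~(1 << 1) = 44812

44812


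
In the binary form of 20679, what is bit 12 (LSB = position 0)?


0b101000011000111, position 12 = 1

1


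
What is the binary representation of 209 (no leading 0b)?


209 = 11010001 in binary

11010001


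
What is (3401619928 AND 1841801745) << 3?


Step 1: 3401619928 & 1841801745 = 1220577296
Step 2: 1220577296 << 3 = 9764618368

9764618368


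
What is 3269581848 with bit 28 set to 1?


3269581848 | (1 << 28) = 3269581848 | 268435456 = 3538017304

3538017304


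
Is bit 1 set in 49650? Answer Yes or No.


0b1100000111110010, bit 1 = 1. Yes

Yes


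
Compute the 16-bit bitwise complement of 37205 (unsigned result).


~0b1001000101010101 = 0b110111010101010 = 28330 (16-bit unsigned)

28330


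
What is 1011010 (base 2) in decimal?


1011010 in decimal = 90

90


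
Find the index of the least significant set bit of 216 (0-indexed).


0b11011000. Lowest set bit at position 3

3


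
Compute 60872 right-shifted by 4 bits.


0b1110110111001000 >> 4 = 0b111011011100 = 3804

3804


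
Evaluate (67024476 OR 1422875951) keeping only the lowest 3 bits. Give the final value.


Step 1: 67024476 | 1422875951 = 1476394879
Step 2: 1476394879 & 7 = 7

7


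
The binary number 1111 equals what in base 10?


1111 in decimal = 15

15


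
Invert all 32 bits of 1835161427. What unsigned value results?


1835161427 ^ 4294967295 = 2459805868

2459805868


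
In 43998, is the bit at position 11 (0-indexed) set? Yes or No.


0b1010101111011110, bit 11 = 1. Yes

Yes


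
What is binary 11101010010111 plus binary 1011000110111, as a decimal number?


11101010010111 + 1011000110111 = 101000011001110 = 20686

20686


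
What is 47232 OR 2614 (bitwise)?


0b1011100010000000 | 0b101000110110 = 0b1011101010110110 = 47798

47798


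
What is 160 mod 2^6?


160 & 63 = 32

32


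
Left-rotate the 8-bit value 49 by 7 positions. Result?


Rotate 0b110001 left by 7 (8-bit) = 0b10011000 = 152

152


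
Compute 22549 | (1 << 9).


22549 | (1 << 9) = 22549 | 512 = 23061

23061


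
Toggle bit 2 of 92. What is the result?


92 ^ (1 << 2) = 92 ^ 4 = 88

88


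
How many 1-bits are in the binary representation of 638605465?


0b100110000100000101100010011001 has 11 set bits

11


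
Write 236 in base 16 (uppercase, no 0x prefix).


236 = EC hex

EC


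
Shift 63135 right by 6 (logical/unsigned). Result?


0b1111011010011111 >> 6 = 0b1111011010 = 986

986


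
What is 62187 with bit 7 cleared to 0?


62187 & ~(1 << 7) = 62059

62059


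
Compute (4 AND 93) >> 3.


Step 1: 4 & 93 = 4
Step 2: 4 >> 3 = 0

0


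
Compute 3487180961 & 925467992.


0b11001111110110100010100010100001 & 0b110111001010011000010101011000 = 0b111000010000000000000000000 = 117964800

117964800


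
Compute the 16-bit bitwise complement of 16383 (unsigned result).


~0b11111111111111 = 0b1100000000000000 = 49152 (16-bit unsigned)

49152


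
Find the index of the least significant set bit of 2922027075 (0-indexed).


0b10101110001010101001100001000011. Lowest set bit at position 0

0


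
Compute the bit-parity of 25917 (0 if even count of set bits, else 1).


0b110010100111101 has 9 ones => parity 1

1


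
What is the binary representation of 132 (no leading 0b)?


132 = 10000100 in binary

10000100


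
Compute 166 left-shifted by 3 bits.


0b10100110 << 3 = 0b10100110000 = 1328

1328


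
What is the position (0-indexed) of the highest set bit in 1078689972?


0b1000000010010111000000010110100. Highest set bit at position 30

30


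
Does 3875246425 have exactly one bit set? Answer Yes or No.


0b11100110111110111001000101011001. Multiple bits set => No

No


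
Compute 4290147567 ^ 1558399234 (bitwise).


0b11111111101101100111010011101111 ^ 0b1011100111000110100100100000010 = 0b10100011010101010011110111101101 = 2740272621

2740272621


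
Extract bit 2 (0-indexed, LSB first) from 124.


0b1111100, position 2 = 1

1


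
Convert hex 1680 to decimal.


1680 hex = 5760 decimal

5760


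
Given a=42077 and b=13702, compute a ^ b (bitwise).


42077 ^ 13702 = 37339

37339


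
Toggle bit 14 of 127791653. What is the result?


127791653 ^ (1 << 14) = 127791653 ^ 16384 = 127775269

127775269


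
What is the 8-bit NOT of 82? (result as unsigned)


~0b1010010 = 0b10101101 = 173 (8-bit unsigned)

173


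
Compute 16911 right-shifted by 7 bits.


0b100001000001111 >> 7 = 0b10000100 = 132

132


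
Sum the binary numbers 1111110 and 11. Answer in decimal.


1111110 + 11 = 10000001 = 129

129


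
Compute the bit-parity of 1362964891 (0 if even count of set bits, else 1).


0b1010001001111010011000110011011 has 16 ones => parity 0

0


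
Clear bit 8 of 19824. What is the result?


19824 & ~(1 << 8) = 19568

19568


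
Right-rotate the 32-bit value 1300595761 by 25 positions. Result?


Rotate 0b1001101100001011000010000110001 right by 25 (32-bit) = 0b11000010110000100001100010100110 = 3267500198

3267500198


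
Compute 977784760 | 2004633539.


0b111010010001111100111110111000 | 0b1110111011111000100011111000011 = 0b1111111011111111100111111111011 = 2139082747

2139082747


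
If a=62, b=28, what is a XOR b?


62 ^ 28 = 34

34


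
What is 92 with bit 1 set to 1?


92 | (1 << 1) = 92 | 2 = 94

94


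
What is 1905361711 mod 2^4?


1905361711 & 15 = 15

15


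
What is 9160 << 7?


0b10001111001000 << 7 = 0b100011110010000000000 = 1172480

1172480


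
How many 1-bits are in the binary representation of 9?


0b1001 has 2 set bits

2


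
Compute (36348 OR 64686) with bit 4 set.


Step 1: 36348 | 64686 = 65022
Step 2: 65022 | (1 << 4) = 65022 | 16 = 65022

65022


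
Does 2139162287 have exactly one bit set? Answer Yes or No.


0b1111111100000010000011010101111. Multiple bits set => No

No


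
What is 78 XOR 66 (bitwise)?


0b1001110 ^ 0b1000010 = 0b1100 = 12

12


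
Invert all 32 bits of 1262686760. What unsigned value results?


1262686760 ^ 4294967295 = 3032280535

3032280535


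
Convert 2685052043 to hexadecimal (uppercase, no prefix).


2685052043 = A00AA48B hex

A00AA48B


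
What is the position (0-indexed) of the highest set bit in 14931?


0b11101001010011. Highest set bit at position 13

13


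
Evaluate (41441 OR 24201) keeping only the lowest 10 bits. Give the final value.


Step 1: 41441 | 24201 = 65513
Step 2: 65513 & 1023 = 1001

1001


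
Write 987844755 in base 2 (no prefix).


987844755 = 111010111000010101000010010011 in binary

111010111000010101000010010011


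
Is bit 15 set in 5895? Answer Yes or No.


0b1011100000111, bit 15 = 0. No

No


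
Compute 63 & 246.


0b111111 & 0b11110110 = 0b110110 = 54

54


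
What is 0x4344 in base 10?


4344 hex = 17220 decimal

17220


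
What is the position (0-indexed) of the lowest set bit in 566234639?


0b100001110000000000111000001111. Lowest set bit at position 0

0


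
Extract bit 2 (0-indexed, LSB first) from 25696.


0b110010001100000, position 2 = 0

0


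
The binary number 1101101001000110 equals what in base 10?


1101101001000110 in decimal = 55878

55878


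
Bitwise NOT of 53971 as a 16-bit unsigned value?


~0b1101001011010011 = 0b10110100101100 = 11564 (16-bit unsigned)

11564


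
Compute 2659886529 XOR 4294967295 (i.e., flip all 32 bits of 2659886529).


2659886529 ^ 4294967295 = 1635080766

1635080766


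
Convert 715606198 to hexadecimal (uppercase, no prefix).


715606198 = 2AA748B6 hex

2AA748B6


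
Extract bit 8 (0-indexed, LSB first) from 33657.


0b1000001101111001, position 8 = 1

1


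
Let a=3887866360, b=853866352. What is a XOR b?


3887866360 ^ 853866352 = 3579369096

3579369096


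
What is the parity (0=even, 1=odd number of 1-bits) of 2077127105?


0b1111011110011100111000111000001 has 18 ones => parity 0

0


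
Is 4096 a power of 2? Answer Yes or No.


0b1000000000000. Only one bit set => Yes

Yes


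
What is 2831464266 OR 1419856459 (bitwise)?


0b10101000110001001011011101001010 | 0b1010100101000010100101001001011 = 0b11111100111001011111111101001011 = 4242931531

4242931531


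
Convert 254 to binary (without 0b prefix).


254 = 11111110 in binary

11111110


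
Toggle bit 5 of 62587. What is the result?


62587 ^ (1 << 5) = 62587 ^ 32 = 62555

62555


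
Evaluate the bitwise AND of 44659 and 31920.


0b1010111001110011 & 0b111110010110000 = 0b10110000110000 = 11312

11312


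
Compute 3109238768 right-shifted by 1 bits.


0b10111001010100110011011111110000 >> 1 = 0b1011100101010011001101111111000 = 1554619384

1554619384


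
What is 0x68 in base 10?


68 hex = 104 decimal

104


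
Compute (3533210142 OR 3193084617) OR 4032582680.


Step 1: 3533210142 | 3193084617 = 4275739359
Step 2: 4275739359 | 4032582680 = 4276018911

4276018911


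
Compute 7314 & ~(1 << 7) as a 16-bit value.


7314 & ~(1 << 7) = 7186

7186


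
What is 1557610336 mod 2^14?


1557610336 & 16383 = 16224

16224


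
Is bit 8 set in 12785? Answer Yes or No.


0b11000111110001, bit 8 = 1. Yes

Yes


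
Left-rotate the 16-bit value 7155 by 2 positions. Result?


Rotate 0b1101111110011 left by 2 (16-bit) = 0b110111111001100 = 28620

28620


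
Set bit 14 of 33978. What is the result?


33978 | (1 << 14) = 33978 | 16384 = 50362

50362


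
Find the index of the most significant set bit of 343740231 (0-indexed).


0b10100011111010000111101000111. Highest set bit at position 28

28


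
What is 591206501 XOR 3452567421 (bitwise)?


0b100011001111010001100001100101 ^ 0b11001101110010011111111101111101 = 0b11101110111101001110011100011000 = 4009027352

4009027352


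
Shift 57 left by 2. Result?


0b111001 << 2 = 0b11100100 = 228

228


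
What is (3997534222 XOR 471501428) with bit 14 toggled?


Step 1: 3997534222 ^ 471501428 = 4066312826
Step 2: 4066312826 ^ (1 << 14) = 4066312826 ^ 16384 = 4066329210

4066329210


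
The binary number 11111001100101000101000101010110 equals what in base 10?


11111001100101000101000101010110 in decimal = 4187246934

4187246934


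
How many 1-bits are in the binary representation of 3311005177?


0b11000101010110011110110111111001 has 20 set bits

20


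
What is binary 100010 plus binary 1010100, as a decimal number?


100010 + 1010100 = 1110110 = 118

118


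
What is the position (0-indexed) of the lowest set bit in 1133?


0b10001101101. Lowest set bit at position 0

0


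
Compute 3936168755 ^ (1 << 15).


3936168755 ^ (1 << 15) = 3936168755 ^ 32768 = 3936201523

3936201523


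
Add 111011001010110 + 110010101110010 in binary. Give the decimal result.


111011001010110 + 110010101110010 = 1101101111001000 = 56264

56264


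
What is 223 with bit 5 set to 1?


223 | (1 << 5) = 223 | 32 = 255

255


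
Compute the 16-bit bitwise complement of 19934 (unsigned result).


~0b100110111011110 = 0b1011001000100001 = 45601 (16-bit unsigned)

45601


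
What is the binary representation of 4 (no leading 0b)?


4 = 100 in binary

100


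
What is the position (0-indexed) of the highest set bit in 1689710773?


0b1100100101101101111000010110101. Highest set bit at position 30

30


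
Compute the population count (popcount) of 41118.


0b1010000010011110 has 7 set bits

7


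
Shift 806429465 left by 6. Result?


0b110000000100010010001100011001 << 6 = 0b110000000100010010001100011001000000 = 51611485760

51611485760


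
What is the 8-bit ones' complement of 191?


191 ^ 255 = 64

64


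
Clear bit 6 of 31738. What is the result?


31738 & ~(1 << 6) = 31674

31674


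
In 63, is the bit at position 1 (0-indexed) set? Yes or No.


0b111111, bit 1 = 1. Yes

Yes


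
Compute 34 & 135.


0b100010 & 0b10000111 = 0b10 = 2

2


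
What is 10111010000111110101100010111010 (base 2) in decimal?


10111010000111110101100010111010 in decimal = 3122616506

3122616506


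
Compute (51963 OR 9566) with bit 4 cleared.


Step 1: 51963 | 9566 = 61439
Step 2: 61439 & ~(1 << 4) = 61423

61423


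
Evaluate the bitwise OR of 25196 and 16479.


0b110001001101100 | 0b100000001011111 = 0b110001001111111 = 25215

25215


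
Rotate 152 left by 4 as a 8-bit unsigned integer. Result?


Rotate 0b10011000 left by 4 (8-bit) = 0b10001001 = 137

137


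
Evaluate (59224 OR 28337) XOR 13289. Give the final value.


Step 1: 59224 | 28337 = 61433
Step 2: 61433 ^ 13289 = 56336

56336


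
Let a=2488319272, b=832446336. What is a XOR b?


2488319272 ^ 832446336 = 2781782696

2781782696


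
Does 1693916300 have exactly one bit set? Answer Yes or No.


0b1100100111101110001110010001100. Multiple bits set => No

No


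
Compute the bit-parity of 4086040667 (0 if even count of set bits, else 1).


0b11110011100011000000100001011011 has 15 ones => parity 1

1


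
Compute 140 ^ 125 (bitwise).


0b10001100 ^ 0b1111101 = 0b11110001 = 241

241


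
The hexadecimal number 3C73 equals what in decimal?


3C73 hex = 15475 decimal

15475


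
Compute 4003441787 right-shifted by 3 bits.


0b11101110100111111010110001111011 >> 3 = 0b11101110100111111010110001111 = 500430223

500430223


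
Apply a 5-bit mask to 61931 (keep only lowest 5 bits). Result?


61931 & 31 = 11

11


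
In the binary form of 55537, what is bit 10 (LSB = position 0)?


0b1101100011110001, position 10 = 0

0


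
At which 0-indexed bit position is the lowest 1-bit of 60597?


0b1110110010110101. Lowest set bit at position 0

0


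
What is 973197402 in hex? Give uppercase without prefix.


973197402 = 3A01D05A hex

3A01D05A


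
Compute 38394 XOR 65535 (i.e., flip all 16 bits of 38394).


38394 ^ 65535 = 27141

27141


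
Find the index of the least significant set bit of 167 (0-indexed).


0b10100111. Lowest set bit at position 0

0


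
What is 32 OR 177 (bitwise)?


0b100000 | 0b10110001 = 0b10110001 = 177

177


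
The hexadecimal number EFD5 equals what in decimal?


EFD5 hex = 61397 decimal

61397


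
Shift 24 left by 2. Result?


0b11000 << 2 = 0b1100000 = 96

96


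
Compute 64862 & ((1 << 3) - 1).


64862 & 7 = 6

6


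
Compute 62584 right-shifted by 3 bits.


0b1111010001111000 >> 3 = 0b1111010001111 = 7823

7823


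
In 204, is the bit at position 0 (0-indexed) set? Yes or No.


0b11001100, bit 0 = 0. No

No


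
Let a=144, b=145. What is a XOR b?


144 ^ 145 = 1

1


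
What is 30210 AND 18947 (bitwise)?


0b111011000000010 & 0b100101000000011 = 0b100001000000010 = 16898

16898


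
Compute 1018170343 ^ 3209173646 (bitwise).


0b111100101100000000101111100111 ^ 0b10111111010010000001101010001110 = 0b10000011111110000001000101101001 = 2214072681

2214072681


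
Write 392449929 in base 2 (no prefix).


392449929 = 10111011001000100111110001001 in binary

10111011001000100111110001001


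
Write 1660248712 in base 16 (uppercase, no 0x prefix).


1660248712 = 62F56288 hex

62F56288


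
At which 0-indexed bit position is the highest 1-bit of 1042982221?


0b111110001010101010010101001101. Highest set bit at position 29

29


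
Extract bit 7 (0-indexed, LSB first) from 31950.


0b111110011001110, position 7 = 1

1


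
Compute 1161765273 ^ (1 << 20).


1161765273 ^ (1 << 20) = 1161765273 ^ 1048576 = 1160716697

1160716697


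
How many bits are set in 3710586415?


0b11011101001010110000111000101111 has 18 set bits

18


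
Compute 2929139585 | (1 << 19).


2929139585 | (1 << 19) = 2929139585 | 524288 = 2929663873

2929663873


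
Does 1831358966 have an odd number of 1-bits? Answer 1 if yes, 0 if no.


0b1101101001010000101000111110110 has 16 ones => parity 0

0


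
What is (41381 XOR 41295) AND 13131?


Step 1: 41381 ^ 41295 = 234
Step 2: 234 & 13131 = 74

74


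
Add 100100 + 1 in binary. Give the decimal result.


100100 + 1 = 100101 = 37

37


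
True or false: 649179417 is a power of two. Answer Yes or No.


0b100110101100011011000100011001. Multiple bits set => No

No


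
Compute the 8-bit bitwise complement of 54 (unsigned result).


~0b110110 = 0b11001001 = 201 (8-bit unsigned)

201


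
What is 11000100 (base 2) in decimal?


11000100 in decimal = 196

196


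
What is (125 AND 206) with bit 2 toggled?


Step 1: 125 & 206 = 76
Step 2: 76 ^ (1 << 2) = 76 ^ 4 = 72

72


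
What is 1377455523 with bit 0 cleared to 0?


1377455523 & ~(1 << 0) = 1377455522

1377455522


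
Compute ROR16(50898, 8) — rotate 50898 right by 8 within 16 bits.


Rotate 0b1100011011010010 right by 8 (16-bit) = 0b1101001011000110 = 53958

53958


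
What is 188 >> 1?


0b10111100 >> 1 = 0b1011110 = 94

94


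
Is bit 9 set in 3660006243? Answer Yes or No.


0b11011010001001110100001101100011, bit 9 = 1. Yes

Yes


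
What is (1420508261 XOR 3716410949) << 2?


Step 1: 1420508261 ^ 3716410949 = 2301153824
Step 2: 2301153824 << 2 = 9204615296

9204615296


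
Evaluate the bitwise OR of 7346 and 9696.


0b1110010110010 | 0b10010111100000 = 0b11110111110010 = 15858

15858


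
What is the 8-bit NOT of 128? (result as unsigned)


~0b10000000 = 0b1111111 = 127 (8-bit unsigned)

127


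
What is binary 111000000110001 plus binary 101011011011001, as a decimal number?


111000000110001 + 101011011011001 = 1100011100001010 = 50954

50954


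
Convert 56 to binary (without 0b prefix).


56 = 111000 in binary

111000


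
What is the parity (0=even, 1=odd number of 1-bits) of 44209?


0b1010110010110001 has 8 ones => parity 0

0


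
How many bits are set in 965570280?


0b111001100011010110111011101000 has 17 set bits

17


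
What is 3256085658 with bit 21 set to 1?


3256085658 | (1 << 21) = 3256085658 | 2097152 = 3258182810

3258182810


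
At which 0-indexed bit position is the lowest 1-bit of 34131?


0b1000010101010011. Lowest set bit at position 0

0


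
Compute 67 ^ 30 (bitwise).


0b1000011 ^ 0b11110 = 0b1011101 = 93

93


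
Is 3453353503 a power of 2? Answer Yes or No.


0b11001101110101011111111000011111. Multiple bits set => No

No


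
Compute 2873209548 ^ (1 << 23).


2873209548 ^ (1 << 23) = 2873209548 ^ 8388608 = 2881598156

2881598156


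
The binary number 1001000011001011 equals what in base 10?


1001000011001011 in decimal = 37067

37067


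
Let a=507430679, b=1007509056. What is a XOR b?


507430679 ^ 1007509056 = 573806935

573806935


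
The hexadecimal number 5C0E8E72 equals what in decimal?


5C0E8E72 hex = 1544457842 decimal

1544457842


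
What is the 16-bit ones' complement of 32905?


32905 ^ 65535 = 32630

32630


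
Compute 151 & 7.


0b10010111 & 0b111 = 0b111 = 7

7


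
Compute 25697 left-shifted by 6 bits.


0b110010001100001 << 6 = 0b110010001100001000000 = 1644608

1644608


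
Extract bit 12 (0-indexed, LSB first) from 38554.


0b1001011010011010, position 12 = 1

1


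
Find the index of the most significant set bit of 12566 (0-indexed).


0b11000100010110. Highest set bit at position 13

13


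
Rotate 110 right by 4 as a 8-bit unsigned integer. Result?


Rotate 0b1101110 right by 4 (8-bit) = 0b11100110 = 230

230


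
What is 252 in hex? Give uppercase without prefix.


252 = FC hex

FC


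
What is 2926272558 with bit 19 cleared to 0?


2926272558 & ~(1 << 19) = 2925748270

2925748270


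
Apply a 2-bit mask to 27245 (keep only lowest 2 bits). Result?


27245 & 3 = 1

1


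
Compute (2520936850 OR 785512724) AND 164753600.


Step 1: 2520936850 | 785512724 = 3201563030
Step 2: 3201563030 & 164753600 = 147976320

147976320


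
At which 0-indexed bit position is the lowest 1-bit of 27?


0b11011. Lowest set bit at position 0

0


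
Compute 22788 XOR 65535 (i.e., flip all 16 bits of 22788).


22788 ^ 65535 = 42747

42747


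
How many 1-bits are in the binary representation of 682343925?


0b101000101010111011110111110101 has 19 set bits

19


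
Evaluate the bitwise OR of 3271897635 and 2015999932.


0b11000011000001010011001000100011 | 0b1111000001010011011011110111100 = 0b11111011001011011011011110111111 = 4214077375

4214077375


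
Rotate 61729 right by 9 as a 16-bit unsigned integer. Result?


Rotate 0b1111000100100001 right by 9 (16-bit) = 0b1001000011111000 = 37112

37112


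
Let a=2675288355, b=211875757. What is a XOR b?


2675288355 ^ 211875757 = 2480234126

2480234126


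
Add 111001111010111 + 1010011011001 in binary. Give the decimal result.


111001111010111 + 1010011011001 = 1000100010110000 = 34992

34992


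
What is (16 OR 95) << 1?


Step 1: 16 | 95 = 95
Step 2: 95 << 1 = 190

190


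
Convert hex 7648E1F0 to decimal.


7648E1F0 hex = 1984487920 decimal

1984487920


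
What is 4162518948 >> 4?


0b11111000000110101111111110100100 >> 4 = 0b1111100000011010111111111010 = 260157434

260157434


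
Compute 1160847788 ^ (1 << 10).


1160847788 ^ (1 << 10) = 1160847788 ^ 1024 = 1160848812

1160848812


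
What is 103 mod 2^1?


103 & 1 = 1

1


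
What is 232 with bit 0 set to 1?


232 | (1 << 0) = 232 | 1 = 233

233


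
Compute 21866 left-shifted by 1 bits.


0b101010101101010 << 1 = 0b1010101011010100 = 43732

43732


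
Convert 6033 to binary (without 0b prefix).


6033 = 1011110010001 in binary

1011110010001


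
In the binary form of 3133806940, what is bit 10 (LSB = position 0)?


0b10111010110010100001100101011100, position 10 = 0

0


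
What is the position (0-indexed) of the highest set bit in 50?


0b110010. Highest set bit at position 5

5


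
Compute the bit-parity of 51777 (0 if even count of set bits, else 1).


0b1100101001000001 has 6 ones => parity 0

0


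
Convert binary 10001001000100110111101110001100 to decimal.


10001001000100110111101110001100 in decimal = 2299755404

2299755404


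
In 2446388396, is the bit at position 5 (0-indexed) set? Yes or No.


0b10010001110100001110110010101100, bit 5 = 1. Yes

Yes


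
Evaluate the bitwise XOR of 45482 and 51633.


0b1011000110101010 ^ 0b1100100110110001 = 0b111100000011011 = 30747

30747


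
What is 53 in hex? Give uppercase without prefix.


53 = 35 hex

35


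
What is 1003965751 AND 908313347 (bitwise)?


0b111011110101110100110100110111 & 0b110110001000111100001100000011 = 0b110010000000110100000100000011 = 839074051

839074051


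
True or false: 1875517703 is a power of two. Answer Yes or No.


0b1101111110010100010000100000111. Multiple bits set => No

No


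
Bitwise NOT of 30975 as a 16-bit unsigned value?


~0b111100011111111 = 0b1000011100000000 = 34560 (16-bit unsigned)

34560


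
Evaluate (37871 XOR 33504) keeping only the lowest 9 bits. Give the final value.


Step 1: 37871 ^ 33504 = 4367
Step 2: 4367 & 511 = 271

271


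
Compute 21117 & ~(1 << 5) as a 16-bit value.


21117 & ~(1 << 5) = 21085

21085


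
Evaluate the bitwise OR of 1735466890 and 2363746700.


0b1100111011100010001111110001010 | 0b10001100111000111110100110001100 = 0b11101111111100111111111110001110 = 4025745294

4025745294


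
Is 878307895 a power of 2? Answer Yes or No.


0b110100010110011110101000110111. Multiple bits set => No

No


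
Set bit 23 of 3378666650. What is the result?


3378666650 | (1 << 23) = 3378666650 | 8388608 = 3387055258

3387055258


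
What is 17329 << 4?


0b100001110110001 << 4 = 0b1000011101100010000 = 277264

277264


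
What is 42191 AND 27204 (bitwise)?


0b1010010011001111 & 0b110101001000100 = 0b10000001000100 = 8260

8260


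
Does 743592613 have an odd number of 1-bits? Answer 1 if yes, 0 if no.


0b101100010100100101001010100101 has 13 ones => parity 1

1


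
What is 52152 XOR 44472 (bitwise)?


0b1100101110111000 ^ 0b1010110110111000 = 0b110011000000000 = 26112

26112


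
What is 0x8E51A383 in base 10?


8E51A383 hex = 2387714947 decimal

2387714947


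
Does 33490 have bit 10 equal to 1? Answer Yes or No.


0b1000001011010010, bit 10 = 0. No

No


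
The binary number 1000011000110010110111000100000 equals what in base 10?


1000011000110010110111000100000 in decimal = 1125740064

1125740064


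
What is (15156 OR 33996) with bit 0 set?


Step 1: 15156 | 33996 = 49148
Step 2: 49148 | (1 << 0) = 49148 | 1 = 49149

49149


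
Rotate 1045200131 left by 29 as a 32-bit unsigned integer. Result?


Rotate 0b111110010011000111110100000011 left by 29 (32-bit) = 0b1100111110010011000111110100000 = 1741262752

1741262752


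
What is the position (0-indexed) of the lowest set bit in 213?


0b11010101. Lowest set bit at position 0

0


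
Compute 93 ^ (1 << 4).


93 ^ (1 << 4) = 93 ^ 16 = 77

77


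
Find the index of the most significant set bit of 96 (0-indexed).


0b1100000. Highest set bit at position 6

6


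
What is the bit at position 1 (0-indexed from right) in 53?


0b110101, position 1 = 0

0


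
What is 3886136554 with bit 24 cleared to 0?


3886136554 & ~(1 << 24) = 3869359338

3869359338


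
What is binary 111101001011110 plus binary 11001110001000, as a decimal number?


111101001011110 + 11001110001000 = 1010110111100110 = 44518

44518


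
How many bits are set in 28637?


0b110111111011101 has 12 set bits

12


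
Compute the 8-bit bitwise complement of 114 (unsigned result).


~0b1110010 = 0b10001101 = 141 (8-bit unsigned)

141
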